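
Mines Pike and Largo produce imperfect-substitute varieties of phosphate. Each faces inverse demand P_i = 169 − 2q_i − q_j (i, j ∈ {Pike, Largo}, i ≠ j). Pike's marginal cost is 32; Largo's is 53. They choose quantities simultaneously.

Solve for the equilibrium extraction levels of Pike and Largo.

28.8, 21.8

Mine Pike's profit: π = q_{Pike}(169 − 2q_{Pike} − q_{Largo}) − 32q_{Pike}.
∂π/∂q_{Pike} = 137 − 4q_{Pike} − q_{Largo} = 0 ⇒ q_{Pike} = 34.25 − 0.25q_{Largo}.
Similarly q_{Largo} = 29 − 0.25q_{Pike}.
Plugging q_{Largo} into Pike's best response: q_{Pike} = 34.25 − 0.25(29 − 0.25q_{Pike}) ⇒ 0.9375q_{Pike} = 27, so q_{Pike} = 28.8.
Then q_{Largo} = 29 − 0.25·28.8 = 21.8.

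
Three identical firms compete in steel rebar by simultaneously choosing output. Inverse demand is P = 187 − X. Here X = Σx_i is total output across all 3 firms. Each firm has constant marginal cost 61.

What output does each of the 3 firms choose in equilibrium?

A representative firm's profit is π_i = x_i(187 − X) − 61x_i, with X = x_i + Σ_{j≠i} x_j.
First-order condition: 126 − 2x_i − Σ_{j≠i} x_j = 0.
In a symmetric equilibrium every firm chooses the same x, so Σ_{j≠i} x_j = 2x. The condition becomes 126 − 4x = 0, giving x = 126/4 = 31.5.

31.5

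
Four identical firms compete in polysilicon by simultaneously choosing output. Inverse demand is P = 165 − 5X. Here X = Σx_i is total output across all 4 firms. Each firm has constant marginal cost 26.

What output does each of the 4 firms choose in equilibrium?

5.56

A representative firm's profit is π_i = x_i(165 − 5X) − 26x_i, with X = x_i + Σ_{j≠i} x_j.
First-order condition: 139 − 10x_i − 5Σ_{j≠i} x_j = 0.
In a symmetric equilibrium every firm chooses the same x, so Σ_{j≠i} x_j = 3x. The condition becomes 139 − 25x = 0, giving x = 139/25 = 5.56.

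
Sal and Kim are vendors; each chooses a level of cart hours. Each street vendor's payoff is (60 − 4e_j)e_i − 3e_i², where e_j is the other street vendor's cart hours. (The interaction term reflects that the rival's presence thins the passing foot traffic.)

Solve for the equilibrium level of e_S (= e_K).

6

Sal's payoff is (60 − 4e_K)e_S − 3e_S².
∂π/∂e_S = 60 − 4e_K − 6e_S = 0, so e_S = 10 − (2/3)e_K.
The game is symmetric, so in equilibrium e_K = e_S: the reaction function gives (5/3)e_S = 10, hence e_S = 6.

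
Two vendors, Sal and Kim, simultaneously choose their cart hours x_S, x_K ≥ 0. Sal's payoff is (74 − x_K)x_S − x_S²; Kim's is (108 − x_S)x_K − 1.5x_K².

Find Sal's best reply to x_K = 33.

Expanding Sal's payoff: 74x_S − x_Kx_S − x_S².
∂π/∂x_S = 74 − x_K − 2x_S = 0, so x_S = 37 − 0.5x_K.
At x_K = 33: x_S = 37 − 0.5·33 = 20.5.

20.5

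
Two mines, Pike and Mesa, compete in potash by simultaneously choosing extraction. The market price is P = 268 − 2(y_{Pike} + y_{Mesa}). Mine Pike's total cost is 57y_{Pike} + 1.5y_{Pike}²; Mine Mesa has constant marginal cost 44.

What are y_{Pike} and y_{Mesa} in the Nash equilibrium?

16.5, 47.75

Mine Pike's profit: π = y_{Pike}(268 − 2(y_{Pike} + y_{Mesa})) − 57y_{Pike} − 1.5y_{Pike}².
∂π/∂y_{Pike} = 211 − 7y_{Pike} − 2y_{Mesa} = 0, so y_{Pike} = 211/7 − (2/7)y_{Mesa}.
For Mesa: ∂π/∂y_{Mesa} = 224 − 4y_{Mesa} − 2y_{Pike} = 0 ⇒ y_{Mesa} = 56 − 0.5y_{Pike}.
Substituting the second reaction function into the first: y_{Pike} = 211/7 − (2/7)(56 − 0.5y_{Pike}), which gives (6/7)y_{Pike} = 99/7 ⇒ y_{Pike} = 16.5.
Then y_{Mesa} = 56 − 0.5·16.5 = 47.75.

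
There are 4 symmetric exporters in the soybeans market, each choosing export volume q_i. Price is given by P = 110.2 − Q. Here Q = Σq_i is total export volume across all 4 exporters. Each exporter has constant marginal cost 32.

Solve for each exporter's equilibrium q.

A representative exporter's profit is π_i = q_i(110.2 − Q) − 32q_i, with Q = q_i + Σ_{j≠i} q_j.
First-order condition: 78.2 − 2q_i − Σ_{j≠i} q_j = 0.
With identical exporters, set every q_j = q: then 78.2 − 2q − 3q = 0, i.e. q = 78.2/5 = 15.64.

15.64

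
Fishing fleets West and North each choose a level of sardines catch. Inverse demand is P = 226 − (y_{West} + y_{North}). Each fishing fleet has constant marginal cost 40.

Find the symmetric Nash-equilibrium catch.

62

Fishing fleet West's profit: π = y_{West}(226 − (y_{West} + y_{North})) − 40y_{West}.
∂π/∂y_{West} = 186 − 2y_{West} − y_{North} = 0, so y_{West} = 93 − 0.5y_{North}.
The game is symmetric, so in equilibrium y_{North} = y_{West}: the reaction function gives 1.5y_{West} = 93, hence y_{West} = 62.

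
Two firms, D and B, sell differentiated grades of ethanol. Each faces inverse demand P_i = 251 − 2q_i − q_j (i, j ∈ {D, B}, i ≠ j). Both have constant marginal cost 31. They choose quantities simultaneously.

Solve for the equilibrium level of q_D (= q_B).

Firm D's profit: π = q_D(251 − 2q_D − q_B) − 31q_D.
∂π/∂q_D = 220 − 4q_D − q_B = 0 ⇒ q_D = 55 − 0.25q_B.
Setting q_D = q_B in the reaction function: q_D = 55 − 0.25q_D, so q_D = 55 / 1.25 = 44.

44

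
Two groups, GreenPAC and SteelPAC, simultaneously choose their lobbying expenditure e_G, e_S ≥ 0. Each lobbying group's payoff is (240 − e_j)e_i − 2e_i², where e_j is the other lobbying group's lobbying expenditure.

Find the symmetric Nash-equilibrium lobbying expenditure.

48

GreenPAC's payoff is (240 − e_S)e_G − 2e_G².
∂π/∂e_G = 240 − e_S − 4e_G = 0, so e_G = 60 − 0.25e_S.
Setting e_G = e_S in the reaction function: e_G = 60 − 0.25e_G, so e_G = 60 / 1.25 = 48.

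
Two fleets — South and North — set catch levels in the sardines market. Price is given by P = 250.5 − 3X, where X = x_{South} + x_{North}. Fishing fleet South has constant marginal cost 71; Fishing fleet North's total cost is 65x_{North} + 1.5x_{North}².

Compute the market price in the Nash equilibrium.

Fishing fleet South's profit: π = x_{South}(250.5 − 3(x_{South} + x_{North})) − 71x_{South}.
∂π/∂x_{South} = 179.5 − 6x_{South} − 3x_{North} = 0, so x_{South} = 359/12 − 0.5x_{North}.
For North: ∂π/∂x_{North} = 185.5 − 9x_{North} − 3x_{South} = 0 ⇒ x_{North} = 371/18 − (1/3)x_{South}.
Plugging x_{North} into South's best response: x_{South} = 359/12 − 0.5(371/18 − (1/3)x_{South}) ⇒ (5/6)x_{South} = 353/18, so x_{South} = 353/15.
Then x_{North} = 371/18 − (1/3)·(353/15) = 383/30.
Equilibrium price: P = 250.5 − 3·36.3 = 141.6.

141.6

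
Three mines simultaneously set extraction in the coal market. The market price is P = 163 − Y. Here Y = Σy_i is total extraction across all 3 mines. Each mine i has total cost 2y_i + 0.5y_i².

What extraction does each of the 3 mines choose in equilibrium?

32.2

A representative mine's profit is π_i = y_i(163 − Y) − 2y_i − 0.5y_i², with Y = y_i + Σ_{j≠i} y_j.
First-order condition: 161 − 3y_i − Σ_{j≠i} y_j = 0.
In a symmetric equilibrium every mine chooses the same y, so Σ_{j≠i} y_j = 2y. The condition becomes 161 − 5y = 0, giving y = 161/5 = 32.2.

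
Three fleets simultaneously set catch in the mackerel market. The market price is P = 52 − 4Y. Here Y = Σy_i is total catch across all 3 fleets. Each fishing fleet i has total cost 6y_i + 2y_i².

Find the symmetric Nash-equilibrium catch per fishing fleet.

A representative fishing fleet's profit is π_i = y_i(52 − 4Y) − 6y_i − 2y_i², with Y = y_i + Σ_{j≠i} y_j.
First-order condition: 46 − 12y_i − 4Σ_{j≠i} y_j = 0.
In a symmetric equilibrium every fishing fleet chooses the same y, so Σ_{j≠i} y_j = 2y. The condition becomes 46 − 20y = 0, giving y = 46/20 = 2.3.

2.3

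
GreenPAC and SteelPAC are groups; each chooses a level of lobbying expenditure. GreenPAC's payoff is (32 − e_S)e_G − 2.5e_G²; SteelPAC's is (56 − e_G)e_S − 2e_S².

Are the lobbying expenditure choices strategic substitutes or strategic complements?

strategic substitutes

Expanding GreenPAC's payoff: 32e_G − e_Se_G − 2.5e_G².
∂π/∂e_G = 32 − e_S − 5e_G = 0, so e_G = 6.4 − 0.2e_S.
The best-response slope de_G/de_S = −0.2 < 0: the reaction function is downward-sloping, so the choices are strategic substitutes.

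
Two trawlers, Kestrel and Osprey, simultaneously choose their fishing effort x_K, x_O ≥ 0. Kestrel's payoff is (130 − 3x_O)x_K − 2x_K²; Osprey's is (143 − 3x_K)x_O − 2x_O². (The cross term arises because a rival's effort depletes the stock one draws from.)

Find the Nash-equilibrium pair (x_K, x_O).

Expanding Kestrel's payoff: 130x_K − 3x_Ox_K − 2x_K².
∂π/∂x_K = 130 − 3x_O − 4x_K = 0, so x_K = 32.5 − 0.75x_O.
Likewise for Osprey: x_O = 35.75 − 0.75x_K.
Substituting the second reaction function into the first: x_K = 32.5 − 0.75(35.75 − 0.75x_K), which gives 0.4375x_K = 5.6875 ⇒ x_K = 13.
Then x_O = 35.75 − 0.75·13 = 26.

13, 26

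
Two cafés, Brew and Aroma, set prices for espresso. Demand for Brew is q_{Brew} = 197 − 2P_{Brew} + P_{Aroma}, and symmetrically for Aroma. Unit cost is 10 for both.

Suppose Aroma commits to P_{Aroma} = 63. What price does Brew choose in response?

Brew's profit: π = (P_{Brew} − 10)(197 − 2P_{Brew} + P_{Aroma}).
∂π/∂P_{Brew} = 217 − 4P_{Brew} + P_{Aroma} = 0 ⇒ P_{Brew} = 54.25 + 0.25P_{Aroma}.
At P_{Aroma} = 63: P_{Brew} = 54.25 + 0.25·63 = 70.

70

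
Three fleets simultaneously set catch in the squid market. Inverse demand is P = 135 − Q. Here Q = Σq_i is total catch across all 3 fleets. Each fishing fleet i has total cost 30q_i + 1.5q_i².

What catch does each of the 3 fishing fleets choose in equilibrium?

15

A representative fishing fleet's profit is π_i = q_i(135 − Q) − 30q_i − 1.5q_i², with Q = q_i + Σ_{j≠i} q_j.
First-order condition: 105 − 5q_i − Σ_{j≠i} q_j = 0.
With identical fishing fleets, set every q_j = q: then 105 − 5q − 2q = 0, i.e. q = 105/7 = 15.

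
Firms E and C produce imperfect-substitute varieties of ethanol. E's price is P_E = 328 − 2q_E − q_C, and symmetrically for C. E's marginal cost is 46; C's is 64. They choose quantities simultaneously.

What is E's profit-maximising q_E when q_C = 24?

Firm E's profit: π = q_E(328 − 2q_E − q_C) − 46q_E.
∂π/∂q_E = 282 − 4q_E − q_C = 0 ⇒ q_E = 70.5 − 0.25q_C.
At q_C = 24: q_E = 70.5 − 0.25·24 = 64.5.

64.5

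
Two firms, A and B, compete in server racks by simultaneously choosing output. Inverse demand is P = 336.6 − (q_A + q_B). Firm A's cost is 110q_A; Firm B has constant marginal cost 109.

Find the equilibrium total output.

151.4

Firm A's profit: π = q_A(336.6 − (q_A + q_B)) − 110q_A.
∂π/∂q_A = 226.6 − 2q_A − q_B = 0, so q_A = 113.3 − 0.5q_B.
By the same steps for B: q_B = 113.8 − 0.5q_A.
Solving the two reaction functions simultaneously: (1 − (−0.5)(−0.5))q_A = 113.3 − 0.5·113.8, so 0.75q_A = 56.4 and q_A = 75.2.
Then q_B = 113.8 − 0.5·75.2 = 76.2.
Total output: 75.2 + 76.2 = 151.4.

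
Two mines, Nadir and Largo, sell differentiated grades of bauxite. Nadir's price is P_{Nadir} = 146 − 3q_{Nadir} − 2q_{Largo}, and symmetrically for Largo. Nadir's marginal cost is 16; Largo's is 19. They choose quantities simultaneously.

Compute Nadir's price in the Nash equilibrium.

Mine Nadir's profit: π = q_{Nadir}(146 − 3q_{Nadir} − 2q_{Largo}) − 16q_{Nadir}.
∂π/∂q_{Nadir} = 130 − 6q_{Nadir} − 2q_{Largo} = 0 ⇒ q_{Nadir} = 65/3 − (1/3)q_{Largo}.
Similarly q_{Largo} = 127/6 − (1/3)q_{Nadir}.
Substituting the second reaction function into the first: q_{Nadir} = 65/3 − (1/3)(127/6 − (1/3)q_{Nadir}), which gives (8/9)q_{Nadir} = 263/18 ⇒ q_{Nadir} = 16.4375.
Then q_{Largo} = 127/6 − (1/3)·16.4375 = 15.6875.
P_{Nadir} = 146 − 3·16.4375 − 2·15.6875 = 65.3125.

65.3125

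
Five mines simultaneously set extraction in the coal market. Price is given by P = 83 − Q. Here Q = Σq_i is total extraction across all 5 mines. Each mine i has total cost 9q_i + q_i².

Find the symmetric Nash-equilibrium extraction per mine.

9.25

A representative mine's profit is π_i = q_i(83 − Q) − 9q_i − q_i², with Q = q_i + Σ_{j≠i} q_j.
First-order condition: 74 − 4q_i − Σ_{j≠i} q_j = 0.
In a symmetric equilibrium every mine chooses the same q, so Σ_{j≠i} q_j = 4q. The condition becomes 74 − 8q = 0, giving q = 74/8 = 9.25.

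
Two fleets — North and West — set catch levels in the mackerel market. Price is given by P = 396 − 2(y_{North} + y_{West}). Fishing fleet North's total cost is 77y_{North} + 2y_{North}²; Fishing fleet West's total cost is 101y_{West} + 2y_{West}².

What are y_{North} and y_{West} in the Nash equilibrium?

Fishing fleet North's profit: π = y_{North}(396 − 2(y_{North} + y_{West})) − 77y_{North} − 2y_{North}².
∂π/∂y_{North} = 319 − 8y_{North} − 2y_{West} = 0, so y_{North} = 39.875 − 0.25y_{West}.
By the same steps for West: y_{West} = 36.875 − 0.25y_{North}.
Substituting the second reaction function into the first: y_{North} = 39.875 − 0.25(36.875 − 0.25y_{North}), which gives 0.9375y_{North} = 981/32 ⇒ y_{North} = 32.7.
Then y_{West} = 36.875 − 0.25·32.7 = 28.7.

32.7, 28.7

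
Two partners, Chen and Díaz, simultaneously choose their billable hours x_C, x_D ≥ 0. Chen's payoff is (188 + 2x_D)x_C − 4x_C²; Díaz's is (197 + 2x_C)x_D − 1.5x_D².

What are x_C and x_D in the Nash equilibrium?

47.9, 97.6

Expanding Chen's payoff: 188x_C + 2x_Dx_C − 4x_C².
∂π/∂x_C = 188 + 2x_D − 8x_C = 0, so x_C = 23.5 + 0.25x_D.
Likewise for Díaz: x_D = 197/3 + (2/3)x_C.
Substituting the second reaction function into the first: x_C = 23.5 + 0.25(197/3 + (2/3)x_C), which gives (5/6)x_C = 479/12 ⇒ x_C = 47.9.
Then x_D = 197/3 + (2/3)·47.9 = 97.6.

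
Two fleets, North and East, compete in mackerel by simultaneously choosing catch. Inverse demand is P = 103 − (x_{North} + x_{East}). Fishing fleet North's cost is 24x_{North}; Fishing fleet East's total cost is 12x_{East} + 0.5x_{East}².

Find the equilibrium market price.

53.2

Fishing fleet North's profit: π = x_{North}(103 − (x_{North} + x_{East})) − 24x_{North}.
∂π/∂x_{North} = 79 − 2x_{North} − x_{East} = 0, so x_{North} = 39.5 − 0.5x_{East}.
For East: ∂π/∂x_{East} = 91 − 3x_{East} − x_{North} = 0 ⇒ x_{East} = 91/3 − (1/3)x_{North}.
Plugging x_{East} into North's best response: x_{North} = 39.5 − 0.5(91/3 − (1/3)x_{North}) ⇒ (5/6)x_{North} = 73/3, so x_{North} = 29.2.
Then x_{East} = 91/3 − (1/3)·29.2 = 20.6.
Equilibrium price: P = 103 − 49.8 = 53.2.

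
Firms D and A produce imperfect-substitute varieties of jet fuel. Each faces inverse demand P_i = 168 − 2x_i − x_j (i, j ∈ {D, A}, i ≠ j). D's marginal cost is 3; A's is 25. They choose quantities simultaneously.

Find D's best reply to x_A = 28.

Firm D's profit: π = x_D(168 − 2x_D − x_A) − 3x_D.
∂π/∂x_D = 165 − 4x_D − x_A = 0 ⇒ x_D = 41.25 − 0.25x_A.
At x_A = 28: x_D = 41.25 − 0.25·28 = 34.25.

34.25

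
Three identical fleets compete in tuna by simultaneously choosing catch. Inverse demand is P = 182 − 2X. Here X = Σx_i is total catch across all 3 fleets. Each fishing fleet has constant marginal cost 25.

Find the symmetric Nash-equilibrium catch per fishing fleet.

19.625

A representative fishing fleet's profit is π_i = x_i(182 − 2X) − 25x_i, with X = x_i + Σ_{j≠i} x_j.
First-order condition: 157 − 4x_i − 2Σ_{j≠i} x_j = 0.
In a symmetric equilibrium every fishing fleet chooses the same x, so Σ_{j≠i} x_j = 2x. The condition becomes 157 − 8x = 0, giving x = 157/8 = 19.625.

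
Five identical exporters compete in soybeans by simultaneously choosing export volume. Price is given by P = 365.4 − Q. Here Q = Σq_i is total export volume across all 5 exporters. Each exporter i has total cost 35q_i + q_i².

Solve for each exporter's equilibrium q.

41.3

A representative exporter's profit is π_i = q_i(365.4 − Q) − 35q_i − q_i², with Q = q_i + Σ_{j≠i} q_j.
First-order condition: 330.4 − 4q_i − Σ_{j≠i} q_j = 0.
With identical exporters, set every q_j = q: then 330.4 − 4q − 4q = 0, i.e. q = 330.4/8 = 41.3.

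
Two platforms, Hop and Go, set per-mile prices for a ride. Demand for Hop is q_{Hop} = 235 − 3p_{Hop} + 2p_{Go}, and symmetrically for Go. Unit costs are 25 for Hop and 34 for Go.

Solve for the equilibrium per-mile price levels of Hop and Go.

Hop's profit: π = (p_{Hop} − 25)(235 − 3p_{Hop} + 2p_{Go}).
∂π/∂p_{Hop} = 310 − 6p_{Hop} + 2p_{Go} = 0 ⇒ p_{Hop} = 155/3 + (1/3)p_{Go}.
Similarly p_{Go} = 337/6 + (1/3)p_{Hop}.
Substituting the second reaction function into the first: p_{Hop} = 155/3 + (1/3)(337/6 + (1/3)p_{Hop}), which gives (8/9)p_{Hop} = 1267/18 ⇒ p_{Hop} = 79.1875.
Then p_{Go} = 337/6 + (1/3)·79.1875 = 82.5625.

79.1875, 82.5625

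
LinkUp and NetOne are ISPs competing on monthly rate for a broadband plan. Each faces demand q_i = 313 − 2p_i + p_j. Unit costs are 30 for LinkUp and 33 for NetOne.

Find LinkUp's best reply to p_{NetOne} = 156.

132.25

LinkUp's profit: π = (p_{LinkUp} − 30)(313 − 2p_{LinkUp} + p_{NetOne}).
∂π/∂p_{LinkUp} = 373 − 4p_{LinkUp} + p_{NetOne} = 0 ⇒ p_{LinkUp} = 93.25 + 0.25p_{NetOne}.
At p_{NetOne} = 156: p_{LinkUp} = 93.25 + 0.25·156 = 132.25.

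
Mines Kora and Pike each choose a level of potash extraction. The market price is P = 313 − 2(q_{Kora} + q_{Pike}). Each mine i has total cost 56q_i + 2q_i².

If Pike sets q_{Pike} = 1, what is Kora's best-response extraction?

31.875

Mine Kora's profit: π = q_{Kora}(313 − 2(q_{Kora} + q_{Pike})) − 56q_{Kora} − 2q_{Kora}².
∂π/∂q_{Kora} = 257 − 8q_{Kora} − 2q_{Pike} = 0, so q_{Kora} = 32.125 − 0.25q_{Pike}.
At q_{Pike} = 1: q_{Kora} = 32.125 − 0.25·1 = 31.875.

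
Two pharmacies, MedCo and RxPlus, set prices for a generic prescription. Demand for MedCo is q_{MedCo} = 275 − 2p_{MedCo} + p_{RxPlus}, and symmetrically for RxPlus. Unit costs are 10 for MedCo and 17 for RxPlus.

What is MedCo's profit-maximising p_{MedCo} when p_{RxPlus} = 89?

MedCo's profit: π = (p_{MedCo} − 10)(275 − 2p_{MedCo} + p_{RxPlus}).
∂π/∂p_{MedCo} = 295 − 4p_{MedCo} + p_{RxPlus} = 0 ⇒ p_{MedCo} = 73.75 + 0.25p_{RxPlus}.
At p_{RxPlus} = 89: p_{MedCo} = 73.75 + 0.25·89 = 96.

96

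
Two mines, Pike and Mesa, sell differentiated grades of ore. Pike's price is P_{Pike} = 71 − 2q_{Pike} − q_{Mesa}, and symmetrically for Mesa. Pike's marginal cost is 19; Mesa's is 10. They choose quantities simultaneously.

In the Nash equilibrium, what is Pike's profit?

192.08

Mine Pike's profit: π = q_{Pike}(71 − 2q_{Pike} − q_{Mesa}) − 19q_{Pike}.
∂π/∂q_{Pike} = 52 − 4q_{Pike} − q_{Mesa} = 0 ⇒ q_{Pike} = 13 − 0.25q_{Mesa}.
Similarly q_{Mesa} = 15.25 − 0.25q_{Pike}.
Plugging q_{Mesa} into Pike's best response: q_{Pike} = 13 − 0.25(15.25 − 0.25q_{Pike}) ⇒ 0.9375q_{Pike} = 9.1875, so q_{Pike} = 9.8.
Then q_{Mesa} = 15.25 − 0.25·9.8 = 12.8.
P_{Pike} = 71 − 2·9.8 − 12.8 = 38.6.
Profit = (38.6 − 19)·9.8 = 192.08.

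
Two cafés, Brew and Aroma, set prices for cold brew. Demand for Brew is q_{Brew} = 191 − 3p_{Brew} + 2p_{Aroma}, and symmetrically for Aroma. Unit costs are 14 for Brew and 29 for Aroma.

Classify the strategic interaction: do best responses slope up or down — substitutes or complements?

Brew's profit: π = (p_{Brew} − 14)(191 − 3p_{Brew} + 2p_{Aroma}).
∂π/∂p_{Brew} = 233 − 6p_{Brew} + 2p_{Aroma} = 0 ⇒ p_{Brew} = 233/6 + (1/3)p_{Aroma}.
The best-response slope dp_{Brew}/dp_{Aroma} = 1/3 > 0: the reaction function is upward-sloping, so the choices are strategic complements.

strategic complements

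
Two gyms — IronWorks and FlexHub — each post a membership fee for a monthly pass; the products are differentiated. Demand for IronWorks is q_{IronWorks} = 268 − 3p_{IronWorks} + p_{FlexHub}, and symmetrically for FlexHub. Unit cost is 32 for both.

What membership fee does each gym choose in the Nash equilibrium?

72.8

IronWorks's profit: π = (p_{IronWorks} − 32)(268 − 3p_{IronWorks} + p_{FlexHub}).
∂π/∂p_{IronWorks} = 364 − 6p_{IronWorks} + p_{FlexHub} = 0 ⇒ p_{IronWorks} = 182/3 + (1/6)p_{FlexHub}.
By symmetry p_{FlexHub} = p_{IronWorks}; substituting into the reaction function, (5/6)p_{IronWorks} = 182/3 and p_{IronWorks} = 72.8.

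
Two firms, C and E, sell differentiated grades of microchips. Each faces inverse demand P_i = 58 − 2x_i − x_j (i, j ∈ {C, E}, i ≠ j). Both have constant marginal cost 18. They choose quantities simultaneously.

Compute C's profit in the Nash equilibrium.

Firm C's profit: π = x_C(58 − 2x_C − x_E) − 18x_C.
∂π/∂x_C = 40 − 4x_C − x_E = 0 ⇒ x_C = 10 − 0.25x_E.
Setting x_C = x_E in the reaction function: x_C = 10 − 0.25x_C, so x_C = 10 / 1.25 = 8.
P_C = 58 − 2·8 − 8 = 34.
Profit = (34 − 18)·8 = 128.

128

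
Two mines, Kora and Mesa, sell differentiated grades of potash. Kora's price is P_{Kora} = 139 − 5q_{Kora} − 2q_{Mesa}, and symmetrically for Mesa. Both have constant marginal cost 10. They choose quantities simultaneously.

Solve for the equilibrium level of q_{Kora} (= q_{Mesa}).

10.75

Mine Kora's profit: π = q_{Kora}(139 − 5q_{Kora} − 2q_{Mesa}) − 10q_{Kora}.
∂π/∂q_{Kora} = 129 − 10q_{Kora} − 2q_{Mesa} = 0 ⇒ q_{Kora} = 12.9 − 0.2q_{Mesa}.
Setting q_{Kora} = q_{Mesa} in the reaction function: q_{Kora} = 12.9 − 0.2q_{Kora}, so q_{Kora} = 12.9 / 1.2 = 10.75.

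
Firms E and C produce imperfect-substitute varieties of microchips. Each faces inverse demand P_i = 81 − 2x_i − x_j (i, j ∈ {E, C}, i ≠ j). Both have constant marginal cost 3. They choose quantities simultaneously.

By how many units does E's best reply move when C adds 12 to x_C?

-3

Firm E's profit: π = x_E(81 − 2x_E − x_C) − 3x_E.
∂π/∂x_E = 78 − 4x_E − x_C = 0 ⇒ x_E = 19.5 − 0.25x_C.
The reaction-function slope is −0.25, so a 12-unit rise in x_C moves x_E by −0.25 × 12 = −3. E's best response falls — the actions are strategic substitutes.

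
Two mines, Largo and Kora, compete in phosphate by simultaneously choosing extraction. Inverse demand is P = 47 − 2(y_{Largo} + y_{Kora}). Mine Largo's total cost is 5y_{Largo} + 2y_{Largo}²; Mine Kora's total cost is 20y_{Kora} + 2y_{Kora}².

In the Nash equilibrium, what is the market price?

33.2

Mine Largo's profit: π = y_{Largo}(47 − 2(y_{Largo} + y_{Kora})) − 5y_{Largo} − 2y_{Largo}².
∂π/∂y_{Largo} = 42 − 8y_{Largo} − 2y_{Kora} = 0, so y_{Largo} = 5.25 − 0.25y_{Kora}.
By the same steps for Kora: y_{Kora} = 3.375 − 0.25y_{Largo}.
Substituting the second reaction function into the first: y_{Largo} = 5.25 − 0.25(3.375 − 0.25y_{Largo}), which gives 0.9375y_{Largo} = 141/32 ⇒ y_{Largo} = 4.7.
Then y_{Kora} = 3.375 − 0.25·4.7 = 2.2.
Equilibrium price: P = 47 − 2·6.9 = 33.2.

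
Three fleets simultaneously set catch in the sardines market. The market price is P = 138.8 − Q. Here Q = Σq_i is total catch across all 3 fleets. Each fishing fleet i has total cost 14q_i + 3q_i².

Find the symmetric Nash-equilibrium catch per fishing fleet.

12.48

A representative fishing fleet's profit is π_i = q_i(138.8 − Q) − 14q_i − 3q_i², with Q = q_i + Σ_{j≠i} q_j.
First-order condition: 124.8 − 8q_i − Σ_{j≠i} q_j = 0.
Imposing symmetry (q_j = q for all j) turns Σ_{j≠i} q_j into 2q, so 124.8 = 10q and q = 12.48.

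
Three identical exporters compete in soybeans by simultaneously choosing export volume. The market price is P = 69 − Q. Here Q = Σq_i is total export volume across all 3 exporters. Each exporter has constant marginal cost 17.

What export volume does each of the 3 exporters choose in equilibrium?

13

A representative exporter's profit is π_i = q_i(69 − Q) − 17q_i, with Q = q_i + Σ_{j≠i} q_j.
First-order condition: 52 − 2q_i − Σ_{j≠i} q_j = 0.
Imposing symmetry (q_j = q for all j) turns Σ_{j≠i} q_j into 2q, so 52 = 4q and q = 13.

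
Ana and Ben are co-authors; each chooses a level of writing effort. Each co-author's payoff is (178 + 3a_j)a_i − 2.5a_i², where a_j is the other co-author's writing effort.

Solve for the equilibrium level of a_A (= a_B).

Ana's payoff is (178 + 3a_B)a_A − 2.5a_A².
∂π/∂a_A = 178 + 3a_B − 5a_A = 0, so a_A = 35.6 + 0.6a_B.
By symmetry a_B = a_A; substituting into the reaction function, 0.4a_A = 35.6 and a_A = 89.

89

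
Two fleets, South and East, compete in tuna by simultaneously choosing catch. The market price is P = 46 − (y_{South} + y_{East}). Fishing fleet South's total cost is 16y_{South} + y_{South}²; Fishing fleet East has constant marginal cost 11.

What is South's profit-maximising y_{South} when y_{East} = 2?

7

Fishing fleet South's profit: π = y_{South}(46 − (y_{South} + y_{East})) − 16y_{South} − y_{South}².
∂π/∂y_{South} = 30 − 4y_{South} − y_{East} = 0, so y_{South} = 7.5 − 0.25y_{East}.
At y_{East} = 2: y_{South} = 7.5 − 0.25·2 = 7.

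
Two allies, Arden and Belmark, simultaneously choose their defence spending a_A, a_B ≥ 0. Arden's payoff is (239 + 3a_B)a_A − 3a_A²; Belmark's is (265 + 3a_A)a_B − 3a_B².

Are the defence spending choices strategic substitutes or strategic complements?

strategic complements

Expanding Arden's payoff: 239a_A + 3a_Ba_A − 3a_A².
∂π/∂a_A = 239 + 3a_B − 6a_A = 0, so a_A = 239/6 + 0.5a_B.
The best-response slope da_A/da_B = 0.5 > 0: the reaction function is upward-sloping, so the choices are strategic complements.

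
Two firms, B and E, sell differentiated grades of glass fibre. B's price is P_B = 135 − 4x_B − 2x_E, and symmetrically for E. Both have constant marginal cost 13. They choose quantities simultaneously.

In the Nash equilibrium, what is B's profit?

Firm B's profit: π = x_B(135 − 4x_B − 2x_E) − 13x_B.
∂π/∂x_B = 122 − 8x_B − 2x_E = 0 ⇒ x_B = 15.25 − 0.25x_E.
The game is symmetric, so in equilibrium x_E = x_B: the reaction function gives 1.25x_B = 15.25, hence x_B = 12.2.
P_B = 135 − 4·12.2 − 2·12.2 = 61.8.
Profit = (61.8 − 13)·12.2 = 595.36.

595.36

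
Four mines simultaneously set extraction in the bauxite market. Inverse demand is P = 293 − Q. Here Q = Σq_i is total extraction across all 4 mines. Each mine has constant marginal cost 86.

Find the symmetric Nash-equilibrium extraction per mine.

41.4

A representative mine's profit is π_i = q_i(293 − Q) − 86q_i, with Q = q_i + Σ_{j≠i} q_j.
First-order condition: 207 − 2q_i − Σ_{j≠i} q_j = 0.
Imposing symmetry (q_j = q for all j) turns Σ_{j≠i} q_j into 3q, so 207 = 5q and q = 41.4.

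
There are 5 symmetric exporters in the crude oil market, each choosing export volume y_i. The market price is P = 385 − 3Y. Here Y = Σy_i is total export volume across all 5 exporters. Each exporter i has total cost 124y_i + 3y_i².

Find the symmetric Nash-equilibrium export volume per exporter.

10.875

A representative exporter's profit is π_i = y_i(385 − 3Y) − 124y_i − 3y_i², with Y = y_i + Σ_{j≠i} y_j.
First-order condition: 261 − 12y_i − 3Σ_{j≠i} y_j = 0.
With identical exporters, set every y_j = y: then 261 − 12y − 12y = 0, i.e. y = 261/24 = 10.875.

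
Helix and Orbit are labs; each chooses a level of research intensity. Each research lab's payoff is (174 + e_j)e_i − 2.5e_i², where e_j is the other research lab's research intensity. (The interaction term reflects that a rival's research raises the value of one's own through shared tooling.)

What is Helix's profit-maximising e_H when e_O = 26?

40

Helix's payoff is (174 + e_O)e_H − 2.5e_H².
∂π/∂e_H = 174 + e_O − 5e_H = 0, so e_H = 34.8 + 0.2e_O.
At e_O = 26: e_H = 34.8 + 0.2·26 = 40.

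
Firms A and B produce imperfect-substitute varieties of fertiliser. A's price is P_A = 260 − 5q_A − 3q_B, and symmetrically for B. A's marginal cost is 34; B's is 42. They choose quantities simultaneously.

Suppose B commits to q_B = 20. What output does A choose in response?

Firm A's profit: π = q_A(260 − 5q_A − 3q_B) − 34q_A.
∂π/∂q_A = 226 − 10q_A − 3q_B = 0 ⇒ q_A = 22.6 − 0.3q_B.
At q_B = 20: q_A = 22.6 − 0.3·20 = 16.6.

16.6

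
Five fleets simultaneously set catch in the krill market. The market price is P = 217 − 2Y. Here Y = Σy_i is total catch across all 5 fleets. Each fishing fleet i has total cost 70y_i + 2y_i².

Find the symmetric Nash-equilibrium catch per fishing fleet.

9.1875

A representative fishing fleet's profit is π_i = y_i(217 − 2Y) − 70y_i − 2y_i², with Y = y_i + Σ_{j≠i} y_j.
First-order condition: 147 − 8y_i − 2Σ_{j≠i} y_j = 0.
Imposing symmetry (y_j = y for all j) turns Σ_{j≠i} y_j into 4y, so 147 = 16y and y = 9.1875.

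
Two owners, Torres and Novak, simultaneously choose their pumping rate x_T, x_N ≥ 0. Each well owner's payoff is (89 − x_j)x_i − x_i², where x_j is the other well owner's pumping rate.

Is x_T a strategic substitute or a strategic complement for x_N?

Torres's payoff is (89 − x_N)x_T − x_T².
∂π/∂x_T = 89 − x_N − 2x_T = 0, so x_T = 44.5 − 0.5x_N.
The best-response slope dx_T/dx_N = −0.5 < 0: the reaction function is downward-sloping, so the choices are strategic substitutes.

strategic substitutes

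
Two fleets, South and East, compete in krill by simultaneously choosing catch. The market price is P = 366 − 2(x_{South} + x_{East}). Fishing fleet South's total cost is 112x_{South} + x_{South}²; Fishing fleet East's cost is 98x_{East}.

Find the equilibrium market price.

208

Fishing fleet South's profit: π = x_{South}(366 − 2(x_{South} + x_{East})) − 112x_{South} − x_{South}².
∂π/∂x_{South} = 254 − 6x_{South} − 2x_{East} = 0, so x_{South} = 127/3 − (1/3)x_{East}.
For East: ∂π/∂x_{East} = 268 − 4x_{East} − 2x_{South} = 0 ⇒ x_{East} = 67 − 0.5x_{South}.
Plugging x_{East} into South's best response: x_{South} = 127/3 − (1/3)(67 − 0.5x_{South}) ⇒ (5/6)x_{South} = 20, so x_{South} = 24.
Then x_{East} = 67 − 0.5·24 = 55.
Equilibrium price: P = 366 − 2·79 = 208.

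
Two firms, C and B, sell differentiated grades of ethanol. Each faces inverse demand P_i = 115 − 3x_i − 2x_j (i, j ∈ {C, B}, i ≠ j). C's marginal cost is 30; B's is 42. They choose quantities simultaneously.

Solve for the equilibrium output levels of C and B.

Firm C's profit: π = x_C(115 − 3x_C − 2x_B) − 30x_C.
∂π/∂x_C = 85 − 6x_C − 2x_B = 0 ⇒ x_C = 85/6 − (1/3)x_B.
Similarly x_B = 73/6 − (1/3)x_C.
Solving the two reaction functions simultaneously: (1 − (−1/3)(−1/3))x_C = 85/6 − (1/3)·(73/6), so (8/9)x_C = 91/9 and x_C = 11.375.
Then x_B = 73/6 − (1/3)·11.375 = 8.375.

11.375, 8.375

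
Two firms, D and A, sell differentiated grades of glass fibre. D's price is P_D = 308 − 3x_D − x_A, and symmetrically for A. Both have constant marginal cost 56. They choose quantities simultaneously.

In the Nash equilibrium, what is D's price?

164

Firm D's profit: π = x_D(308 − 3x_D − x_A) − 56x_D.
∂π/∂x_D = 252 − 6x_D − x_A = 0 ⇒ x_D = 42 − (1/6)x_A.
The game is symmetric, so in equilibrium x_A = x_D: the reaction function gives (7/6)x_D = 42, hence x_D = 36.
P_D = 308 − 3·36 − 36 = 164.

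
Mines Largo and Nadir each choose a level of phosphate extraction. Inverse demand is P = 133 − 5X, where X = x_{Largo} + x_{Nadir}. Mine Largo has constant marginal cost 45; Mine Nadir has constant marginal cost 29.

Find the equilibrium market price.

69

Mine Largo's profit: π = x_{Largo}(133 − 5(x_{Largo} + x_{Nadir})) − 45x_{Largo}.
∂π/∂x_{Largo} = 88 − 10x_{Largo} − 5x_{Nadir} = 0, so x_{Largo} = 8.8 − 0.5x_{Nadir}.
By the same steps for Nadir: x_{Nadir} = 10.4 − 0.5x_{Largo}.
Plugging x_{Nadir} into Largo's best response: x_{Largo} = 8.8 − 0.5(10.4 − 0.5x_{Largo}) ⇒ 0.75x_{Largo} = 3.6, so x_{Largo} = 4.8.
Then x_{Nadir} = 10.4 − 0.5·4.8 = 8.
Equilibrium price: P = 133 − 5·12.8 = 69.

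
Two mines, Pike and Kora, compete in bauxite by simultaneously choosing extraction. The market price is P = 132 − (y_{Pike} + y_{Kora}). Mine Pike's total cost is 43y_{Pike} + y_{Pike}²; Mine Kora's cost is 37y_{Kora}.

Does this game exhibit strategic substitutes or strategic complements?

Mine Pike's profit: π = y_{Pike}(132 − (y_{Pike} + y_{Kora})) − 43y_{Pike} − y_{Pike}².
∂π/∂y_{Pike} = 89 − 4y_{Pike} − y_{Kora} = 0, so y_{Pike} = 22.25 − 0.25y_{Kora}.
The best-response slope dy_{Pike}/dy_{Kora} = −0.25 < 0: the reaction function is downward-sloping, so the choices are strategic substitutes.

strategic substitutes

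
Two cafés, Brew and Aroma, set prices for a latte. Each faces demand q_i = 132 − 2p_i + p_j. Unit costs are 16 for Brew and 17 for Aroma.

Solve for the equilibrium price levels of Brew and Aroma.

Brew's profit: π = (p_{Brew} − 16)(132 − 2p_{Brew} + p_{Aroma}).
∂π/∂p_{Brew} = 164 − 4p_{Brew} + p_{Aroma} = 0 ⇒ p_{Brew} = 41 + 0.25p_{Aroma}.
Similarly p_{Aroma} = 41.5 + 0.25p_{Brew}.
Substituting the second reaction function into the first: p_{Brew} = 41 + 0.25(41.5 + 0.25p_{Brew}), which gives 0.9375p_{Brew} = 51.375 ⇒ p_{Brew} = 54.8.
Then p_{Aroma} = 41.5 + 0.25·54.8 = 55.2.

54.8, 55.2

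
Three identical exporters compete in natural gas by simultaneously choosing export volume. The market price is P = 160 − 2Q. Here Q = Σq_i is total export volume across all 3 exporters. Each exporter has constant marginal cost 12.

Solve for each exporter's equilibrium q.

A representative exporter's profit is π_i = q_i(160 − 2Q) − 12q_i, with Q = q_i + Σ_{j≠i} q_j.
First-order condition: 148 − 4q_i − 2Σ_{j≠i} q_j = 0.
Imposing symmetry (q_j = q for all j) turns Σ_{j≠i} q_j into 2q, so 148 = 8q and q = 18.5.

18.5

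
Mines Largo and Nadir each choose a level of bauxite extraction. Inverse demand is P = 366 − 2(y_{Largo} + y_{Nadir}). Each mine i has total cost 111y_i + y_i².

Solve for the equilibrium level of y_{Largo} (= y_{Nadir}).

Mine Largo's profit: π = y_{Largo}(366 − 2(y_{Largo} + y_{Nadir})) − 111y_{Largo} − y_{Largo}².
∂π/∂y_{Largo} = 255 − 6y_{Largo} − 2y_{Nadir} = 0, so y_{Largo} = 42.5 − (1/3)y_{Nadir}.
Setting y_{Largo} = y_{Nadir} in the reaction function: y_{Largo} = 42.5 − (1/3)y_{Largo}, so y_{Largo} = 42.5 / (4/3) = 31.875.

31.875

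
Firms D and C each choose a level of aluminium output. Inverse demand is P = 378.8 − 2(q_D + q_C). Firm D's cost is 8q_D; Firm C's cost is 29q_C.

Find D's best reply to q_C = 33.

76.2

Firm D's profit: π = q_D(378.8 − 2(q_D + q_C)) − 8q_D.
∂π/∂q_D = 370.8 − 4q_D − 2q_C = 0, so q_D = 92.7 − 0.5q_C.
At q_C = 33: q_D = 92.7 − 0.5·33 = 76.2.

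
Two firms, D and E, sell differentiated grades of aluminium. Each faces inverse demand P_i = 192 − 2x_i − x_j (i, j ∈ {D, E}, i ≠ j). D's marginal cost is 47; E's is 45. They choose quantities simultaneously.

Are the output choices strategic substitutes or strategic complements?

Firm D's profit: π = x_D(192 − 2x_D − x_E) − 47x_D.
∂π/∂x_D = 145 − 4x_D − x_E = 0 ⇒ x_D = 36.25 − 0.25x_E.
The best-response slope dx_D/dx_E = −0.25 < 0: the reaction function is downward-sloping, so the choices are strategic substitutes.

strategic substitutes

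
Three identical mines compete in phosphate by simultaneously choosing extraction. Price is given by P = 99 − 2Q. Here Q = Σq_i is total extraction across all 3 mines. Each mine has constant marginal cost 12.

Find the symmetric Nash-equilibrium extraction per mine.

A representative mine's profit is π_i = q_i(99 − 2Q) − 12q_i, with Q = q_i + Σ_{j≠i} q_j.
First-order condition: 87 − 4q_i − 2Σ_{j≠i} q_j = 0.
Imposing symmetry (q_j = q for all j) turns Σ_{j≠i} q_j into 2q, so 87 = 8q and q = 10.875.

10.875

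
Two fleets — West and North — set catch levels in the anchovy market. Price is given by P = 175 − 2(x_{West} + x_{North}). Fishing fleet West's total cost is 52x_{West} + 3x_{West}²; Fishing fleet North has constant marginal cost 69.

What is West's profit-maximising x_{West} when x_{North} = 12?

Fishing fleet West's profit: π = x_{West}(175 − 2(x_{West} + x_{North})) − 52x_{West} − 3x_{West}².
∂π/∂x_{West} = 123 − 10x_{West} − 2x_{North} = 0, so x_{West} = 12.3 − 0.2x_{North}.
At x_{North} = 12: x_{West} = 12.3 − 0.2·12 = 9.9.

9.9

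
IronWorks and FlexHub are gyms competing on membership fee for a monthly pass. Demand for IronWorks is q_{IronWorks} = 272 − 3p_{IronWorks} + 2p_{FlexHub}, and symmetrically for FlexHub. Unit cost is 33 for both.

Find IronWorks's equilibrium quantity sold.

IronWorks's profit: π = (p_{IronWorks} − 33)(272 − 3p_{IronWorks} + 2p_{FlexHub}).
∂π/∂p_{IronWorks} = 371 − 6p_{IronWorks} + 2p_{FlexHub} = 0 ⇒ p_{IronWorks} = 371/6 + (1/3)p_{FlexHub}.
By symmetry p_{FlexHub} = p_{IronWorks}; substituting into the reaction function, (2/3)p_{IronWorks} = 371/6 and p_{IronWorks} = 92.75.
q_{IronWorks} = 272 − 3·92.75 + 2·92.75 = 179.25.

179.25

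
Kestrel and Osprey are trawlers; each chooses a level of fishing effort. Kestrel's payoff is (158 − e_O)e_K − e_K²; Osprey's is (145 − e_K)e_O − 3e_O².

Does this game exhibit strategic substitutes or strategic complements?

Expanding Kestrel's payoff: 158e_K − e_Oe_K − e_K².
∂π/∂e_K = 158 − e_O − 2e_K = 0, so e_K = 79 − 0.5e_O.
The best-response slope de_K/de_O = −0.5 < 0: the reaction function is downward-sloping, so the choices are strategic substitutes.

strategic substitutes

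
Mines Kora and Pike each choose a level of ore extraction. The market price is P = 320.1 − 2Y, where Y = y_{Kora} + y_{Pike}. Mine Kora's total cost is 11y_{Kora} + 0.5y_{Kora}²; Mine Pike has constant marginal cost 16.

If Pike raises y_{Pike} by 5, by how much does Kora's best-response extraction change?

-2

Mine Kora's profit: π = y_{Kora}(320.1 − 2(y_{Kora} + y_{Pike})) − 11y_{Kora} − 0.5y_{Kora}².
∂π/∂y_{Kora} = 309.1 − 5y_{Kora} − 2y_{Pike} = 0, so y_{Kora} = 61.82 − 0.4y_{Pike}.
The reaction-function slope is −0.4, so a 5-unit rise in y_{Pike} moves y_{Kora} by −0.4 × 5 = −2. Kora's best response falls — the actions are strategic substitutes.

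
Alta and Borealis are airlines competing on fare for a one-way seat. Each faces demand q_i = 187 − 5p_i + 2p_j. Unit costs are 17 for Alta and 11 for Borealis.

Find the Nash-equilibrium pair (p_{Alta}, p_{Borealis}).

33.375, 30.875

Alta's profit: π = (p_{Alta} − 17)(187 − 5p_{Alta} + 2p_{Borealis}).
∂π/∂p_{Alta} = 272 − 10p_{Alta} + 2p_{Borealis} = 0 ⇒ p_{Alta} = 27.2 + 0.2p_{Borealis}.
Similarly p_{Borealis} = 24.2 + 0.2p_{Alta}.
Solving the two reaction functions simultaneously: (1 − (0.2)(0.2))p_{Alta} = 27.2 + 0.2·24.2, so 0.96p_{Alta} = 32.04 and p_{Alta} = 33.375.
Then p_{Borealis} = 24.2 + 0.2·33.375 = 30.875.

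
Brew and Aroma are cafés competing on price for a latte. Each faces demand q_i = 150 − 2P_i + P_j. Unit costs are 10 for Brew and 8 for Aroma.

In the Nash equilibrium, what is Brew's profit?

4305.92

Brew's profit: π = (P_{Brew} − 10)(150 − 2P_{Brew} + P_{Aroma}).
∂π/∂P_{Brew} = 170 − 4P_{Brew} + P_{Aroma} = 0 ⇒ P_{Brew} = 42.5 + 0.25P_{Aroma}.
Similarly P_{Aroma} = 41.5 + 0.25P_{Brew}.
Substituting the second reaction function into the first: P_{Brew} = 42.5 + 0.25(41.5 + 0.25P_{Brew}), which gives 0.9375P_{Brew} = 52.875 ⇒ P_{Brew} = 56.4.
Then P_{Aroma} = 41.5 + 0.25·56.4 = 55.6.
q_{Brew} = 150 − 2·56.4 + 55.6 = 92.8.
Profit = (56.4 − 10)·92.8 = 4305.92.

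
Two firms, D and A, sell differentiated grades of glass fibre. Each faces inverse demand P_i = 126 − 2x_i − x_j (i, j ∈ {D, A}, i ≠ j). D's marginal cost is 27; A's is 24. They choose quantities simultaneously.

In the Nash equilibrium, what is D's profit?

Firm D's profit: π = x_D(126 − 2x_D − x_A) − 27x_D.
∂π/∂x_D = 99 − 4x_D − x_A = 0 ⇒ x_D = 24.75 − 0.25x_A.
Similarly x_A = 25.5 − 0.25x_D.
Plugging x_A into D's best response: x_D = 24.75 − 0.25(25.5 − 0.25x_D) ⇒ 0.9375x_D = 18.375, so x_D = 19.6.
Then x_A = 25.5 − 0.25·19.6 = 20.6.
P_D = 126 − 2·19.6 − 20.6 = 66.2.
Profit = (66.2 − 27)·19.6 = 768.32.

768.32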